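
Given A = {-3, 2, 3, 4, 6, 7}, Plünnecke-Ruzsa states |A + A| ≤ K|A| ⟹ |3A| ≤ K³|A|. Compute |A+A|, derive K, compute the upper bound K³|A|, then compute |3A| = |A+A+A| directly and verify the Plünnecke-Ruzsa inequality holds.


|A| = 6.
Step 1: Compute A + A by enumerating all 36 pairs.
A + A = {-6, -1, 0, 1, 3, 4, 5, 6, 7, 8, 9, 10, 11, 12, 13, 14}, so |A + A| = 16.
Step 2: Doubling constant K = |A + A|/|A| = 16/6 = 16/6 ≈ 2.6667.
Step 3: Plünnecke-Ruzsa gives |3A| ≤ K³·|A| = (2.6667)³ · 6 ≈ 113.7778.
Step 4: Compute 3A = A + A + A directly by enumerating all triples (a,b,c) ∈ A³; |3A| = 26.
Step 5: Check 26 ≤ 113.7778? Yes ✓.

K = 16/6, Plünnecke-Ruzsa bound K³|A| ≈ 113.7778, |3A| = 26, inequality holds.


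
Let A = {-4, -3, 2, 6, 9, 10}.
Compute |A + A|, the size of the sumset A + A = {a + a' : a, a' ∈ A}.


A + A = {a + a' : a, a' ∈ A}; |A| = 6.
General bounds: 2|A| - 1 ≤ |A + A| ≤ |A|(|A|+1)/2, i.e. 11 ≤ |A + A| ≤ 21.
Lower bound 2|A|-1 is attained iff A is an arithmetic progression.
Enumerate sums a + a' for a ≤ a' (symmetric, so this suffices):
a = -4: -4+-4=-8, -4+-3=-7, -4+2=-2, -4+6=2, -4+9=5, -4+10=6
a = -3: -3+-3=-6, -3+2=-1, -3+6=3, -3+9=6, -3+10=7
a = 2: 2+2=4, 2+6=8, 2+9=11, 2+10=12
a = 6: 6+6=12, 6+9=15, 6+10=16
a = 9: 9+9=18, 9+10=19
a = 10: 10+10=20
Distinct sums: {-8, -7, -6, -2, -1, 2, 3, 4, 5, 6, 7, 8, 11, 12, 15, 16, 18, 19, 20}
|A + A| = 19

|A + A| = 19


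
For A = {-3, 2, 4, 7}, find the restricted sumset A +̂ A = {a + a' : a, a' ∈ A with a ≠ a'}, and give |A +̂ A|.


Restricted sumset: A +̂ A = {a + a' : a ∈ A, a' ∈ A, a ≠ a'}.
Equivalently, take A + A and drop any sum 2a that is achievable ONLY as a + a for a ∈ A (i.e. sums representable only with equal summands).
Enumerate pairs (a, a') with a < a' (symmetric, so each unordered pair gives one sum; this covers all a ≠ a'):
  -3 + 2 = -1
  -3 + 4 = 1
  -3 + 7 = 4
  2 + 4 = 6
  2 + 7 = 9
  4 + 7 = 11
Collected distinct sums: {-1, 1, 4, 6, 9, 11}
|A +̂ A| = 6
(Reference bound: |A +̂ A| ≥ 2|A| - 3 for |A| ≥ 2, with |A| = 4 giving ≥ 5.)

|A +̂ A| = 6


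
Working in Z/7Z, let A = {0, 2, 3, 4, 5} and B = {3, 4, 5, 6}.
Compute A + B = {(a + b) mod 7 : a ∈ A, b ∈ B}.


Work in Z/7Z: reduce every sum a + b modulo 7.
Enumerate all 20 pairs:
a = 0: 0+3=3, 0+4=4, 0+5=5, 0+6=6
a = 2: 2+3=5, 2+4=6, 2+5=0, 2+6=1
a = 3: 3+3=6, 3+4=0, 3+5=1, 3+6=2
a = 4: 4+3=0, 4+4=1, 4+5=2, 4+6=3
a = 5: 5+3=1, 5+4=2, 5+5=3, 5+6=4
Distinct residues collected: {0, 1, 2, 3, 4, 5, 6}
|A + B| = 7 (out of 7 total residues).

A + B = {0, 1, 2, 3, 4, 5, 6}


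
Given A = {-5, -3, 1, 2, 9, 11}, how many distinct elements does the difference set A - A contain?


A - A = {a - a' : a, a' ∈ A}; |A| = 6.
Bounds: 2|A|-1 ≤ |A - A| ≤ |A|² - |A| + 1, i.e. 11 ≤ |A - A| ≤ 31.
Note: 0 ∈ A - A always (from a - a). The set is symmetric: if d ∈ A - A then -d ∈ A - A.
Enumerate nonzero differences d = a - a' with a > a' (then include -d):
Positive differences: {1, 2, 4, 5, 6, 7, 8, 9, 10, 12, 14, 16}
Full difference set: {0} ∪ (positive diffs) ∪ (negative diffs).
|A - A| = 1 + 2·12 = 25 (matches direct enumeration: 25).

|A - A| = 25


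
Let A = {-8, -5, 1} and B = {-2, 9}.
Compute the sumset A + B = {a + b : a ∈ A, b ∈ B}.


A + B = {a + b : a ∈ A, b ∈ B}.
Enumerate all |A|·|B| = 3·2 = 6 pairs (a, b) and collect distinct sums.
a = -8: -8+-2=-10, -8+9=1
a = -5: -5+-2=-7, -5+9=4
a = 1: 1+-2=-1, 1+9=10
Collecting distinct sums: A + B = {-10, -7, -1, 1, 4, 10}
|A + B| = 6

A + B = {-10, -7, -1, 1, 4, 10}


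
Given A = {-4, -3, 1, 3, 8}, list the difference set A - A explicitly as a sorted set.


A - A = {a - a' : a, a' ∈ A}.
Compute a - a' for each ordered pair (a, a'):
a = -4: -4--4=0, -4--3=-1, -4-1=-5, -4-3=-7, -4-8=-12
a = -3: -3--4=1, -3--3=0, -3-1=-4, -3-3=-6, -3-8=-11
a = 1: 1--4=5, 1--3=4, 1-1=0, 1-3=-2, 1-8=-7
a = 3: 3--4=7, 3--3=6, 3-1=2, 3-3=0, 3-8=-5
a = 8: 8--4=12, 8--3=11, 8-1=7, 8-3=5, 8-8=0
Collecting distinct values (and noting 0 appears from a-a):
A - A = {-12, -11, -7, -6, -5, -4, -2, -1, 0, 1, 2, 4, 5, 6, 7, 11, 12}
|A - A| = 17

A - A = {-12, -11, -7, -6, -5, -4, -2, -1, 0, 1, 2, 4, 5, 6, 7, 11, 12}


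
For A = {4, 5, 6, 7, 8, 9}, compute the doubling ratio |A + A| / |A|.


|A| = 6.
Compute A + A by enumerating all 36 pairs.
A + A = {8, 9, 10, 11, 12, 13, 14, 15, 16, 17, 18}, so |A + A| = 11.
K = |A + A| / |A| = 11/6 (already in lowest terms) ≈ 1.8333.
Reference: AP of size 6 gives K = 11/6 ≈ 1.8333; a fully generic set of size 6 gives K ≈ 3.5000.

|A| = 6, |A + A| = 11, K = 11/6.


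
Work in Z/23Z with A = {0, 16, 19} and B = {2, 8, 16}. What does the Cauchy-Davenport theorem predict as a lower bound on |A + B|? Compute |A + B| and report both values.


Cauchy-Davenport: |A + B| ≥ min(p, |A| + |B| - 1) for A, B nonempty in Z/pZ.
|A| = 3, |B| = 3, p = 23.
CD lower bound = min(23, 3 + 3 - 1) = min(23, 5) = 5.
Compute A + B mod 23 directly:
a = 0: 0+2=2, 0+8=8, 0+16=16
a = 16: 16+2=18, 16+8=1, 16+16=9
a = 19: 19+2=21, 19+8=4, 19+16=12
A + B = {1, 2, 4, 8, 9, 12, 16, 18, 21}, so |A + B| = 9.
Verify: 9 ≥ 5? Yes ✓.

CD lower bound = 5, actual |A + B| = 9.


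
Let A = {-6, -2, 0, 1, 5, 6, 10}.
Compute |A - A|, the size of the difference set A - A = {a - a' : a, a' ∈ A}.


A - A = {a - a' : a, a' ∈ A}; |A| = 7.
Bounds: 2|A|-1 ≤ |A - A| ≤ |A|² - |A| + 1, i.e. 13 ≤ |A - A| ≤ 43.
Note: 0 ∈ A - A always (from a - a). The set is symmetric: if d ∈ A - A then -d ∈ A - A.
Enumerate nonzero differences d = a - a' with a > a' (then include -d):
Positive differences: {1, 2, 3, 4, 5, 6, 7, 8, 9, 10, 11, 12, 16}
Full difference set: {0} ∪ (positive diffs) ∪ (negative diffs).
|A - A| = 1 + 2·13 = 27 (matches direct enumeration: 27).

|A - A| = 27


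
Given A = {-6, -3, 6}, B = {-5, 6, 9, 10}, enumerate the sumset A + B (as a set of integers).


A + B = {a + b : a ∈ A, b ∈ B}.
Enumerate all |A|·|B| = 3·4 = 12 pairs (a, b) and collect distinct sums.
a = -6: -6+-5=-11, -6+6=0, -6+9=3, -6+10=4
a = -3: -3+-5=-8, -3+6=3, -3+9=6, -3+10=7
a = 6: 6+-5=1, 6+6=12, 6+9=15, 6+10=16
Collecting distinct sums: A + B = {-11, -8, 0, 1, 3, 4, 6, 7, 12, 15, 16}
|A + B| = 11

A + B = {-11, -8, 0, 1, 3, 4, 6, 7, 12, 15, 16}


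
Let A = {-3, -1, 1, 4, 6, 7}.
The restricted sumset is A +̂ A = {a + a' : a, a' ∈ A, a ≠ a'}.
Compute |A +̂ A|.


Restricted sumset: A +̂ A = {a + a' : a ∈ A, a' ∈ A, a ≠ a'}.
Equivalently, take A + A and drop any sum 2a that is achievable ONLY as a + a for a ∈ A (i.e. sums representable only with equal summands).
Enumerate pairs (a, a') with a < a' (symmetric, so each unordered pair gives one sum; this covers all a ≠ a'):
  -3 + -1 = -4
  -3 + 1 = -2
  -3 + 4 = 1
  -3 + 6 = 3
  -3 + 7 = 4
  -1 + 1 = 0
  -1 + 4 = 3
  -1 + 6 = 5
  -1 + 7 = 6
  1 + 4 = 5
  1 + 6 = 7
  1 + 7 = 8
  4 + 6 = 10
  4 + 7 = 11
  6 + 7 = 13
Collected distinct sums: {-4, -2, 0, 1, 3, 4, 5, 6, 7, 8, 10, 11, 13}
|A +̂ A| = 13
(Reference bound: |A +̂ A| ≥ 2|A| - 3 for |A| ≥ 2, with |A| = 6 giving ≥ 9.)

|A +̂ A| = 13


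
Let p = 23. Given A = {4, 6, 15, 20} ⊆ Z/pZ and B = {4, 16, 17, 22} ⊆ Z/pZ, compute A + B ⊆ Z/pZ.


Work in Z/23Z: reduce every sum a + b modulo 23.
Enumerate all 16 pairs:
a = 4: 4+4=8, 4+16=20, 4+17=21, 4+22=3
a = 6: 6+4=10, 6+16=22, 6+17=0, 6+22=5
a = 15: 15+4=19, 15+16=8, 15+17=9, 15+22=14
a = 20: 20+4=1, 20+16=13, 20+17=14, 20+22=19
Distinct residues collected: {0, 1, 3, 5, 8, 9, 10, 13, 14, 19, 20, 21, 22}
|A + B| = 13 (out of 23 total residues).

A + B = {0, 1, 3, 5, 8, 9, 10, 13, 14, 19, 20, 21, 22}


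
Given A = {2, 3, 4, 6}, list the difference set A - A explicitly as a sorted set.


A - A = {a - a' : a, a' ∈ A}.
Compute a - a' for each ordered pair (a, a'):
a = 2: 2-2=0, 2-3=-1, 2-4=-2, 2-6=-4
a = 3: 3-2=1, 3-3=0, 3-4=-1, 3-6=-3
a = 4: 4-2=2, 4-3=1, 4-4=0, 4-6=-2
a = 6: 6-2=4, 6-3=3, 6-4=2, 6-6=0
Collecting distinct values (and noting 0 appears from a-a):
A - A = {-4, -3, -2, -1, 0, 1, 2, 3, 4}
|A - A| = 9

A - A = {-4, -3, -2, -1, 0, 1, 2, 3, 4}


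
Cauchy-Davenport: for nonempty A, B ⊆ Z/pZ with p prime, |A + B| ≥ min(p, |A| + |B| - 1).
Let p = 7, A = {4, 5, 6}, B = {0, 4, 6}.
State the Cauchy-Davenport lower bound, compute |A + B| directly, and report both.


Cauchy-Davenport: |A + B| ≥ min(p, |A| + |B| - 1) for A, B nonempty in Z/pZ.
|A| = 3, |B| = 3, p = 7.
CD lower bound = min(7, 3 + 3 - 1) = min(7, 5) = 5.
Compute A + B mod 7 directly:
a = 4: 4+0=4, 4+4=1, 4+6=3
a = 5: 5+0=5, 5+4=2, 5+6=4
a = 6: 6+0=6, 6+4=3, 6+6=5
A + B = {1, 2, 3, 4, 5, 6}, so |A + B| = 6.
Verify: 6 ≥ 5? Yes ✓.

CD lower bound = 5, actual |A + B| = 6.


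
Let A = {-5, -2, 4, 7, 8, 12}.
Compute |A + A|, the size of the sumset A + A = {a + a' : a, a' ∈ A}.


A + A = {a + a' : a, a' ∈ A}; |A| = 6.
General bounds: 2|A| - 1 ≤ |A + A| ≤ |A|(|A|+1)/2, i.e. 11 ≤ |A + A| ≤ 21.
Lower bound 2|A|-1 is attained iff A is an arithmetic progression.
Enumerate sums a + a' for a ≤ a' (symmetric, so this suffices):
a = -5: -5+-5=-10, -5+-2=-7, -5+4=-1, -5+7=2, -5+8=3, -5+12=7
a = -2: -2+-2=-4, -2+4=2, -2+7=5, -2+8=6, -2+12=10
a = 4: 4+4=8, 4+7=11, 4+8=12, 4+12=16
a = 7: 7+7=14, 7+8=15, 7+12=19
a = 8: 8+8=16, 8+12=20
a = 12: 12+12=24
Distinct sums: {-10, -7, -4, -1, 2, 3, 5, 6, 7, 8, 10, 11, 12, 14, 15, 16, 19, 20, 24}
|A + A| = 19

|A + A| = 19


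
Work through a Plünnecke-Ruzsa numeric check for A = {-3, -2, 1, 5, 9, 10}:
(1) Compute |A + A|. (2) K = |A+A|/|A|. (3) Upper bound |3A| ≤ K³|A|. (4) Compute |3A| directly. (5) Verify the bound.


|A| = 6.
Step 1: Compute A + A by enumerating all 36 pairs.
A + A = {-6, -5, -4, -2, -1, 2, 3, 6, 7, 8, 10, 11, 14, 15, 18, 19, 20}, so |A + A| = 17.
Step 2: Doubling constant K = |A + A|/|A| = 17/6 = 17/6 ≈ 2.8333.
Step 3: Plünnecke-Ruzsa gives |3A| ≤ K³·|A| = (2.8333)³ · 6 ≈ 136.4722.
Step 4: Compute 3A = A + A + A directly by enumerating all triples (a,b,c) ∈ A³; |3A| = 34.
Step 5: Check 34 ≤ 136.4722? Yes ✓.

K = 17/6, Plünnecke-Ruzsa bound K³|A| ≈ 136.4722, |3A| = 34, inequality holds.


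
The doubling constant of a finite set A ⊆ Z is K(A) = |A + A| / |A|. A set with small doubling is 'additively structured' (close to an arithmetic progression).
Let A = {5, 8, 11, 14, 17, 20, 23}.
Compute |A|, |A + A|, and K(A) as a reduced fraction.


|A| = 7.
Compute A + A by enumerating all 49 pairs.
A + A = {10, 13, 16, 19, 22, 25, 28, 31, 34, 37, 40, 43, 46}, so |A + A| = 13.
K = |A + A| / |A| = 13/7 (already in lowest terms) ≈ 1.8571.
Reference: AP of size 7 gives K = 13/7 ≈ 1.8571; a fully generic set of size 7 gives K ≈ 4.0000.

|A| = 7, |A + A| = 13, K = 13/7.


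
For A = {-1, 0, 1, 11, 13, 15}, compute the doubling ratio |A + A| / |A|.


|A| = 6.
Compute A + A by enumerating all 36 pairs.
A + A = {-2, -1, 0, 1, 2, 10, 11, 12, 13, 14, 15, 16, 22, 24, 26, 28, 30}, so |A + A| = 17.
K = |A + A| / |A| = 17/6 (already in lowest terms) ≈ 2.8333.
Reference: AP of size 6 gives K = 11/6 ≈ 1.8333; a fully generic set of size 6 gives K ≈ 3.5000.

|A| = 6, |A + A| = 17, K = 17/6.


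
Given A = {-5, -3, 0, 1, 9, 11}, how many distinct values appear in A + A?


A + A = {a + a' : a, a' ∈ A}; |A| = 6.
General bounds: 2|A| - 1 ≤ |A + A| ≤ |A|(|A|+1)/2, i.e. 11 ≤ |A + A| ≤ 21.
Lower bound 2|A|-1 is attained iff A is an arithmetic progression.
Enumerate sums a + a' for a ≤ a' (symmetric, so this suffices):
a = -5: -5+-5=-10, -5+-3=-8, -5+0=-5, -5+1=-4, -5+9=4, -5+11=6
a = -3: -3+-3=-6, -3+0=-3, -3+1=-2, -3+9=6, -3+11=8
a = 0: 0+0=0, 0+1=1, 0+9=9, 0+11=11
a = 1: 1+1=2, 1+9=10, 1+11=12
a = 9: 9+9=18, 9+11=20
a = 11: 11+11=22
Distinct sums: {-10, -8, -6, -5, -4, -3, -2, 0, 1, 2, 4, 6, 8, 9, 10, 11, 12, 18, 20, 22}
|A + A| = 20

|A + A| = 20


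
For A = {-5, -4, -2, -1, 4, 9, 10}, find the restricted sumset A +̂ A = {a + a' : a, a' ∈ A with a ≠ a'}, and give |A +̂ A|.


Restricted sumset: A +̂ A = {a + a' : a ∈ A, a' ∈ A, a ≠ a'}.
Equivalently, take A + A and drop any sum 2a that is achievable ONLY as a + a for a ∈ A (i.e. sums representable only with equal summands).
Enumerate pairs (a, a') with a < a' (symmetric, so each unordered pair gives one sum; this covers all a ≠ a'):
  -5 + -4 = -9
  -5 + -2 = -7
  -5 + -1 = -6
  -5 + 4 = -1
  -5 + 9 = 4
  -5 + 10 = 5
  -4 + -2 = -6
  -4 + -1 = -5
  -4 + 4 = 0
  -4 + 9 = 5
  -4 + 10 = 6
  -2 + -1 = -3
  -2 + 4 = 2
  -2 + 9 = 7
  -2 + 10 = 8
  -1 + 4 = 3
  -1 + 9 = 8
  -1 + 10 = 9
  4 + 9 = 13
  4 + 10 = 14
  9 + 10 = 19
Collected distinct sums: {-9, -7, -6, -5, -3, -1, 0, 2, 3, 4, 5, 6, 7, 8, 9, 13, 14, 19}
|A +̂ A| = 18
(Reference bound: |A +̂ A| ≥ 2|A| - 3 for |A| ≥ 2, with |A| = 7 giving ≥ 11.)

|A +̂ A| = 18


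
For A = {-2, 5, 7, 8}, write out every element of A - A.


A - A = {a - a' : a, a' ∈ A}.
Compute a - a' for each ordered pair (a, a'):
a = -2: -2--2=0, -2-5=-7, -2-7=-9, -2-8=-10
a = 5: 5--2=7, 5-5=0, 5-7=-2, 5-8=-3
a = 7: 7--2=9, 7-5=2, 7-7=0, 7-8=-1
a = 8: 8--2=10, 8-5=3, 8-7=1, 8-8=0
Collecting distinct values (and noting 0 appears from a-a):
A - A = {-10, -9, -7, -3, -2, -1, 0, 1, 2, 3, 7, 9, 10}
|A - A| = 13

A - A = {-10, -9, -7, -3, -2, -1, 0, 1, 2, 3, 7, 9, 10}


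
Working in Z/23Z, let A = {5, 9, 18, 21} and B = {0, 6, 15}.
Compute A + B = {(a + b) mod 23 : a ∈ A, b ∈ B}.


Work in Z/23Z: reduce every sum a + b modulo 23.
Enumerate all 12 pairs:
a = 5: 5+0=5, 5+6=11, 5+15=20
a = 9: 9+0=9, 9+6=15, 9+15=1
a = 18: 18+0=18, 18+6=1, 18+15=10
a = 21: 21+0=21, 21+6=4, 21+15=13
Distinct residues collected: {1, 4, 5, 9, 10, 11, 13, 15, 18, 20, 21}
|A + B| = 11 (out of 23 total residues).

A + B = {1, 4, 5, 9, 10, 11, 13, 15, 18, 20, 21}


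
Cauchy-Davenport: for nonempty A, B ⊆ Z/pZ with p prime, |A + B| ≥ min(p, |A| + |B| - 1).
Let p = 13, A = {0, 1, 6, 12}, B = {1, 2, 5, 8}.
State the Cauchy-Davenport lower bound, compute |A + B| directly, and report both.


Cauchy-Davenport: |A + B| ≥ min(p, |A| + |B| - 1) for A, B nonempty in Z/pZ.
|A| = 4, |B| = 4, p = 13.
CD lower bound = min(13, 4 + 4 - 1) = min(13, 7) = 7.
Compute A + B mod 13 directly:
a = 0: 0+1=1, 0+2=2, 0+5=5, 0+8=8
a = 1: 1+1=2, 1+2=3, 1+5=6, 1+8=9
a = 6: 6+1=7, 6+2=8, 6+5=11, 6+8=1
a = 12: 12+1=0, 12+2=1, 12+5=4, 12+8=7
A + B = {0, 1, 2, 3, 4, 5, 6, 7, 8, 9, 11}, so |A + B| = 11.
Verify: 11 ≥ 7? Yes ✓.

CD lower bound = 7, actual |A + B| = 11.


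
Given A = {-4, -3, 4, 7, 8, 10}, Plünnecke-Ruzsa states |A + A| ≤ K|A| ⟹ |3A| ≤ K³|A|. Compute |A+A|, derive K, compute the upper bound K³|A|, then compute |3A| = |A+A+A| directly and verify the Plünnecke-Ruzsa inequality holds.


|A| = 6.
Step 1: Compute A + A by enumerating all 36 pairs.
A + A = {-8, -7, -6, 0, 1, 3, 4, 5, 6, 7, 8, 11, 12, 14, 15, 16, 17, 18, 20}, so |A + A| = 19.
Step 2: Doubling constant K = |A + A|/|A| = 19/6 = 19/6 ≈ 3.1667.
Step 3: Plünnecke-Ruzsa gives |3A| ≤ K³·|A| = (3.1667)³ · 6 ≈ 190.5278.
Step 4: Compute 3A = A + A + A directly by enumerating all triples (a,b,c) ∈ A³; |3A| = 37.
Step 5: Check 37 ≤ 190.5278? Yes ✓.

K = 19/6, Plünnecke-Ruzsa bound K³|A| ≈ 190.5278, |3A| = 37, inequality holds.


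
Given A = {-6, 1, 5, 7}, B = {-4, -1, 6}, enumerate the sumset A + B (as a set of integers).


A + B = {a + b : a ∈ A, b ∈ B}.
Enumerate all |A|·|B| = 4·3 = 12 pairs (a, b) and collect distinct sums.
a = -6: -6+-4=-10, -6+-1=-7, -6+6=0
a = 1: 1+-4=-3, 1+-1=0, 1+6=7
a = 5: 5+-4=1, 5+-1=4, 5+6=11
a = 7: 7+-4=3, 7+-1=6, 7+6=13
Collecting distinct sums: A + B = {-10, -7, -3, 0, 1, 3, 4, 6, 7, 11, 13}
|A + B| = 11

A + B = {-10, -7, -3, 0, 1, 3, 4, 6, 7, 11, 13}


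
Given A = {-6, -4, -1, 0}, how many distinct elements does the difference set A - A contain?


A - A = {a - a' : a, a' ∈ A}; |A| = 4.
Bounds: 2|A|-1 ≤ |A - A| ≤ |A|² - |A| + 1, i.e. 7 ≤ |A - A| ≤ 13.
Note: 0 ∈ A - A always (from a - a). The set is symmetric: if d ∈ A - A then -d ∈ A - A.
Enumerate nonzero differences d = a - a' with a > a' (then include -d):
Positive differences: {1, 2, 3, 4, 5, 6}
Full difference set: {0} ∪ (positive diffs) ∪ (negative diffs).
|A - A| = 1 + 2·6 = 13 (matches direct enumeration: 13).

|A - A| = 13


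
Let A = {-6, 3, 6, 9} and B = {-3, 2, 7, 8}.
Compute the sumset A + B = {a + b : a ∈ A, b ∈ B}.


A + B = {a + b : a ∈ A, b ∈ B}.
Enumerate all |A|·|B| = 4·4 = 16 pairs (a, b) and collect distinct sums.
a = -6: -6+-3=-9, -6+2=-4, -6+7=1, -6+8=2
a = 3: 3+-3=0, 3+2=5, 3+7=10, 3+8=11
a = 6: 6+-3=3, 6+2=8, 6+7=13, 6+8=14
a = 9: 9+-3=6, 9+2=11, 9+7=16, 9+8=17
Collecting distinct sums: A + B = {-9, -4, 0, 1, 2, 3, 5, 6, 8, 10, 11, 13, 14, 16, 17}
|A + B| = 15

A + B = {-9, -4, 0, 1, 2, 3, 5, 6, 8, 10, 11, 13, 14, 16, 17}


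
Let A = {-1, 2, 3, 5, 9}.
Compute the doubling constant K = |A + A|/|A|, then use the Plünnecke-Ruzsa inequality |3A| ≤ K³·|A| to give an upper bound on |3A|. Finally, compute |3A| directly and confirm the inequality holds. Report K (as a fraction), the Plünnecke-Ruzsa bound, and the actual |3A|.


|A| = 5.
Step 1: Compute A + A by enumerating all 25 pairs.
A + A = {-2, 1, 2, 4, 5, 6, 7, 8, 10, 11, 12, 14, 18}, so |A + A| = 13.
Step 2: Doubling constant K = |A + A|/|A| = 13/5 = 13/5 ≈ 2.6000.
Step 3: Plünnecke-Ruzsa gives |3A| ≤ K³·|A| = (2.6000)³ · 5 ≈ 87.8800.
Step 4: Compute 3A = A + A + A directly by enumerating all triples (a,b,c) ∈ A³; |3A| = 23.
Step 5: Check 23 ≤ 87.8800? Yes ✓.

K = 13/5, Plünnecke-Ruzsa bound K³|A| ≈ 87.8800, |3A| = 23, inequality holds.


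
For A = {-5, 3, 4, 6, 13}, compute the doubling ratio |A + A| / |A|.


|A| = 5.
Compute A + A by enumerating all 25 pairs.
A + A = {-10, -2, -1, 1, 6, 7, 8, 9, 10, 12, 16, 17, 19, 26}, so |A + A| = 14.
K = |A + A| / |A| = 14/5 (already in lowest terms) ≈ 2.8000.
Reference: AP of size 5 gives K = 9/5 ≈ 1.8000; a fully generic set of size 5 gives K ≈ 3.0000.

|A| = 5, |A + A| = 14, K = 14/5.


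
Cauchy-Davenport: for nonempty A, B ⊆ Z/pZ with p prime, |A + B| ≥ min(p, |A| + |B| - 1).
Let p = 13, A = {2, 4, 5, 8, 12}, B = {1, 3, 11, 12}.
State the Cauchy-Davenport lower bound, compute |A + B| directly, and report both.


Cauchy-Davenport: |A + B| ≥ min(p, |A| + |B| - 1) for A, B nonempty in Z/pZ.
|A| = 5, |B| = 4, p = 13.
CD lower bound = min(13, 5 + 4 - 1) = min(13, 8) = 8.
Compute A + B mod 13 directly:
a = 2: 2+1=3, 2+3=5, 2+11=0, 2+12=1
a = 4: 4+1=5, 4+3=7, 4+11=2, 4+12=3
a = 5: 5+1=6, 5+3=8, 5+11=3, 5+12=4
a = 8: 8+1=9, 8+3=11, 8+11=6, 8+12=7
a = 12: 12+1=0, 12+3=2, 12+11=10, 12+12=11
A + B = {0, 1, 2, 3, 4, 5, 6, 7, 8, 9, 10, 11}, so |A + B| = 12.
Verify: 12 ≥ 8? Yes ✓.

CD lower bound = 8, actual |A + B| = 12.


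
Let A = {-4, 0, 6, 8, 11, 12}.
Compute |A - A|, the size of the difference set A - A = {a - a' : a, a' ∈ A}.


A - A = {a - a' : a, a' ∈ A}; |A| = 6.
Bounds: 2|A|-1 ≤ |A - A| ≤ |A|² - |A| + 1, i.e. 11 ≤ |A - A| ≤ 31.
Note: 0 ∈ A - A always (from a - a). The set is symmetric: if d ∈ A - A then -d ∈ A - A.
Enumerate nonzero differences d = a - a' with a > a' (then include -d):
Positive differences: {1, 2, 3, 4, 5, 6, 8, 10, 11, 12, 15, 16}
Full difference set: {0} ∪ (positive diffs) ∪ (negative diffs).
|A - A| = 1 + 2·12 = 25 (matches direct enumeration: 25).

|A - A| = 25


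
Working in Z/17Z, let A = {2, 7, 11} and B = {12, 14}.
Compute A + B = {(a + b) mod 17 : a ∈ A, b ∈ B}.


Work in Z/17Z: reduce every sum a + b modulo 17.
Enumerate all 6 pairs:
a = 2: 2+12=14, 2+14=16
a = 7: 7+12=2, 7+14=4
a = 11: 11+12=6, 11+14=8
Distinct residues collected: {2, 4, 6, 8, 14, 16}
|A + B| = 6 (out of 17 total residues).

A + B = {2, 4, 6, 8, 14, 16}


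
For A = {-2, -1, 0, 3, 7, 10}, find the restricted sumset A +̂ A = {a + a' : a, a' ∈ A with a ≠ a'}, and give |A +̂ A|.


Restricted sumset: A +̂ A = {a + a' : a ∈ A, a' ∈ A, a ≠ a'}.
Equivalently, take A + A and drop any sum 2a that is achievable ONLY as a + a for a ∈ A (i.e. sums representable only with equal summands).
Enumerate pairs (a, a') with a < a' (symmetric, so each unordered pair gives one sum; this covers all a ≠ a'):
  -2 + -1 = -3
  -2 + 0 = -2
  -2 + 3 = 1
  -2 + 7 = 5
  -2 + 10 = 8
  -1 + 0 = -1
  -1 + 3 = 2
  -1 + 7 = 6
  -1 + 10 = 9
  0 + 3 = 3
  0 + 7 = 7
  0 + 10 = 10
  3 + 7 = 10
  3 + 10 = 13
  7 + 10 = 17
Collected distinct sums: {-3, -2, -1, 1, 2, 3, 5, 6, 7, 8, 9, 10, 13, 17}
|A +̂ A| = 14
(Reference bound: |A +̂ A| ≥ 2|A| - 3 for |A| ≥ 2, with |A| = 6 giving ≥ 9.)

|A +̂ A| = 14


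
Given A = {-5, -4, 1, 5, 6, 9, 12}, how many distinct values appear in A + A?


A + A = {a + a' : a, a' ∈ A}; |A| = 7.
General bounds: 2|A| - 1 ≤ |A + A| ≤ |A|(|A|+1)/2, i.e. 13 ≤ |A + A| ≤ 28.
Lower bound 2|A|-1 is attained iff A is an arithmetic progression.
Enumerate sums a + a' for a ≤ a' (symmetric, so this suffices):
a = -5: -5+-5=-10, -5+-4=-9, -5+1=-4, -5+5=0, -5+6=1, -5+9=4, -5+12=7
a = -4: -4+-4=-8, -4+1=-3, -4+5=1, -4+6=2, -4+9=5, -4+12=8
a = 1: 1+1=2, 1+5=6, 1+6=7, 1+9=10, 1+12=13
a = 5: 5+5=10, 5+6=11, 5+9=14, 5+12=17
a = 6: 6+6=12, 6+9=15, 6+12=18
a = 9: 9+9=18, 9+12=21
a = 12: 12+12=24
Distinct sums: {-10, -9, -8, -4, -3, 0, 1, 2, 4, 5, 6, 7, 8, 10, 11, 12, 13, 14, 15, 17, 18, 21, 24}
|A + A| = 23

|A + A| = 23


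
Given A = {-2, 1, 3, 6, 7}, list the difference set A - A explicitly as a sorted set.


A - A = {a - a' : a, a' ∈ A}.
Compute a - a' for each ordered pair (a, a'):
a = -2: -2--2=0, -2-1=-3, -2-3=-5, -2-6=-8, -2-7=-9
a = 1: 1--2=3, 1-1=0, 1-3=-2, 1-6=-5, 1-7=-6
a = 3: 3--2=5, 3-1=2, 3-3=0, 3-6=-3, 3-7=-4
a = 6: 6--2=8, 6-1=5, 6-3=3, 6-6=0, 6-7=-1
a = 7: 7--2=9, 7-1=6, 7-3=4, 7-6=1, 7-7=0
Collecting distinct values (and noting 0 appears from a-a):
A - A = {-9, -8, -6, -5, -4, -3, -2, -1, 0, 1, 2, 3, 4, 5, 6, 8, 9}
|A - A| = 17

A - A = {-9, -8, -6, -5, -4, -3, -2, -1, 0, 1, 2, 3, 4, 5, 6, 8, 9}


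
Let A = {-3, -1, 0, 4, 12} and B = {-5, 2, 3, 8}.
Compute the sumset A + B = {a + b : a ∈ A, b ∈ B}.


A + B = {a + b : a ∈ A, b ∈ B}.
Enumerate all |A|·|B| = 5·4 = 20 pairs (a, b) and collect distinct sums.
a = -3: -3+-5=-8, -3+2=-1, -3+3=0, -3+8=5
a = -1: -1+-5=-6, -1+2=1, -1+3=2, -1+8=7
a = 0: 0+-5=-5, 0+2=2, 0+3=3, 0+8=8
a = 4: 4+-5=-1, 4+2=6, 4+3=7, 4+8=12
a = 12: 12+-5=7, 12+2=14, 12+3=15, 12+8=20
Collecting distinct sums: A + B = {-8, -6, -5, -1, 0, 1, 2, 3, 5, 6, 7, 8, 12, 14, 15, 20}
|A + B| = 16

A + B = {-8, -6, -5, -1, 0, 1, 2, 3, 5, 6, 7, 8, 12, 14, 15, 20}


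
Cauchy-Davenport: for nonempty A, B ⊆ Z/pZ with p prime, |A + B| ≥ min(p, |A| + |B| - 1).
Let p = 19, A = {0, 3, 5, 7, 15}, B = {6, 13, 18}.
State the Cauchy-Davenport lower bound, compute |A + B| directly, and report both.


Cauchy-Davenport: |A + B| ≥ min(p, |A| + |B| - 1) for A, B nonempty in Z/pZ.
|A| = 5, |B| = 3, p = 19.
CD lower bound = min(19, 5 + 3 - 1) = min(19, 7) = 7.
Compute A + B mod 19 directly:
a = 0: 0+6=6, 0+13=13, 0+18=18
a = 3: 3+6=9, 3+13=16, 3+18=2
a = 5: 5+6=11, 5+13=18, 5+18=4
a = 7: 7+6=13, 7+13=1, 7+18=6
a = 15: 15+6=2, 15+13=9, 15+18=14
A + B = {1, 2, 4, 6, 9, 11, 13, 14, 16, 18}, so |A + B| = 10.
Verify: 10 ≥ 7? Yes ✓.

CD lower bound = 7, actual |A + B| = 10.


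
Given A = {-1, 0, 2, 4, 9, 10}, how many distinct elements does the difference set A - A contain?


A - A = {a - a' : a, a' ∈ A}; |A| = 6.
Bounds: 2|A|-1 ≤ |A - A| ≤ |A|² - |A| + 1, i.e. 11 ≤ |A - A| ≤ 31.
Note: 0 ∈ A - A always (from a - a). The set is symmetric: if d ∈ A - A then -d ∈ A - A.
Enumerate nonzero differences d = a - a' with a > a' (then include -d):
Positive differences: {1, 2, 3, 4, 5, 6, 7, 8, 9, 10, 11}
Full difference set: {0} ∪ (positive diffs) ∪ (negative diffs).
|A - A| = 1 + 2·11 = 23 (matches direct enumeration: 23).

|A - A| = 23


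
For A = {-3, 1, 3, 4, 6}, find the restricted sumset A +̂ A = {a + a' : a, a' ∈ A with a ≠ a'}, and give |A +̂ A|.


Restricted sumset: A +̂ A = {a + a' : a ∈ A, a' ∈ A, a ≠ a'}.
Equivalently, take A + A and drop any sum 2a that is achievable ONLY as a + a for a ∈ A (i.e. sums representable only with equal summands).
Enumerate pairs (a, a') with a < a' (symmetric, so each unordered pair gives one sum; this covers all a ≠ a'):
  -3 + 1 = -2
  -3 + 3 = 0
  -3 + 4 = 1
  -3 + 6 = 3
  1 + 3 = 4
  1 + 4 = 5
  1 + 6 = 7
  3 + 4 = 7
  3 + 6 = 9
  4 + 6 = 10
Collected distinct sums: {-2, 0, 1, 3, 4, 5, 7, 9, 10}
|A +̂ A| = 9
(Reference bound: |A +̂ A| ≥ 2|A| - 3 for |A| ≥ 2, with |A| = 5 giving ≥ 7.)

|A +̂ A| = 9


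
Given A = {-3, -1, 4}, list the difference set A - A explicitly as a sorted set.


A - A = {a - a' : a, a' ∈ A}.
Compute a - a' for each ordered pair (a, a'):
a = -3: -3--3=0, -3--1=-2, -3-4=-7
a = -1: -1--3=2, -1--1=0, -1-4=-5
a = 4: 4--3=7, 4--1=5, 4-4=0
Collecting distinct values (and noting 0 appears from a-a):
A - A = {-7, -5, -2, 0, 2, 5, 7}
|A - A| = 7

A - A = {-7, -5, -2, 0, 2, 5, 7}


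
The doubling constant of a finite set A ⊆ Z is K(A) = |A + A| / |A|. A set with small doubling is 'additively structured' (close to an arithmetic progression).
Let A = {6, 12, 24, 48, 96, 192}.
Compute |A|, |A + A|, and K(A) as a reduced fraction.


|A| = 6.
Compute A + A by enumerating all 36 pairs.
A + A = {12, 18, 24, 30, 36, 48, 54, 60, 72, 96, 102, 108, 120, 144, 192, 198, 204, 216, 240, 288, 384}, so |A + A| = 21.
K = |A + A| / |A| = 21/6 = 7/2 ≈ 3.5000.
Reference: AP of size 6 gives K = 11/6 ≈ 1.8333; a fully generic set of size 6 gives K ≈ 3.5000.

|A| = 6, |A + A| = 21, K = 21/6 = 7/2.


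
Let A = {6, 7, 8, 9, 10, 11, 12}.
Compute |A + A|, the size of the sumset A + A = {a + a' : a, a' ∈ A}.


A + A = {a + a' : a, a' ∈ A}; |A| = 7.
General bounds: 2|A| - 1 ≤ |A + A| ≤ |A|(|A|+1)/2, i.e. 13 ≤ |A + A| ≤ 28.
Lower bound 2|A|-1 is attained iff A is an arithmetic progression.
Enumerate sums a + a' for a ≤ a' (symmetric, so this suffices):
a = 6: 6+6=12, 6+7=13, 6+8=14, 6+9=15, 6+10=16, 6+11=17, 6+12=18
a = 7: 7+7=14, 7+8=15, 7+9=16, 7+10=17, 7+11=18, 7+12=19
a = 8: 8+8=16, 8+9=17, 8+10=18, 8+11=19, 8+12=20
a = 9: 9+9=18, 9+10=19, 9+11=20, 9+12=21
a = 10: 10+10=20, 10+11=21, 10+12=22
a = 11: 11+11=22, 11+12=23
a = 12: 12+12=24
Distinct sums: {12, 13, 14, 15, 16, 17, 18, 19, 20, 21, 22, 23, 24}
|A + A| = 13

|A + A| = 13


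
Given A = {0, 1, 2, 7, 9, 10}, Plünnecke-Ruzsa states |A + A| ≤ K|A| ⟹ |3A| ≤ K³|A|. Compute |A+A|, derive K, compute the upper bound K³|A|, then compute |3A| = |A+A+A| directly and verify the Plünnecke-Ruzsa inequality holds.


|A| = 6.
Step 1: Compute A + A by enumerating all 36 pairs.
A + A = {0, 1, 2, 3, 4, 7, 8, 9, 10, 11, 12, 14, 16, 17, 18, 19, 20}, so |A + A| = 17.
Step 2: Doubling constant K = |A + A|/|A| = 17/6 = 17/6 ≈ 2.8333.
Step 3: Plünnecke-Ruzsa gives |3A| ≤ K³·|A| = (2.8333)³ · 6 ≈ 136.4722.
Step 4: Compute 3A = A + A + A directly by enumerating all triples (a,b,c) ∈ A³; |3A| = 31.
Step 5: Check 31 ≤ 136.4722? Yes ✓.

K = 17/6, Plünnecke-Ruzsa bound K³|A| ≈ 136.4722, |3A| = 31, inequality holds.


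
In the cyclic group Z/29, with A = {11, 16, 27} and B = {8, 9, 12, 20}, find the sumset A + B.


Work in Z/29Z: reduce every sum a + b modulo 29.
Enumerate all 12 pairs:
a = 11: 11+8=19, 11+9=20, 11+12=23, 11+20=2
a = 16: 16+8=24, 16+9=25, 16+12=28, 16+20=7
a = 27: 27+8=6, 27+9=7, 27+12=10, 27+20=18
Distinct residues collected: {2, 6, 7, 10, 18, 19, 20, 23, 24, 25, 28}
|A + B| = 11 (out of 29 total residues).

A + B = {2, 6, 7, 10, 18, 19, 20, 23, 24, 25, 28}


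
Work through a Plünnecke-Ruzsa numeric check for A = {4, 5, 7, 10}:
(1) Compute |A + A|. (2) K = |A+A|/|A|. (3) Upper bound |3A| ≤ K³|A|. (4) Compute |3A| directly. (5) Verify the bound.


|A| = 4.
Step 1: Compute A + A by enumerating all 16 pairs.
A + A = {8, 9, 10, 11, 12, 14, 15, 17, 20}, so |A + A| = 9.
Step 2: Doubling constant K = |A + A|/|A| = 9/4 = 9/4 ≈ 2.2500.
Step 3: Plünnecke-Ruzsa gives |3A| ≤ K³·|A| = (2.2500)³ · 4 ≈ 45.5625.
Step 4: Compute 3A = A + A + A directly by enumerating all triples (a,b,c) ∈ A³; |3A| = 15.
Step 5: Check 15 ≤ 45.5625? Yes ✓.

K = 9/4, Plünnecke-Ruzsa bound K³|A| ≈ 45.5625, |3A| = 15, inequality holds.


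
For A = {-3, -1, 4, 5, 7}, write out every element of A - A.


A - A = {a - a' : a, a' ∈ A}.
Compute a - a' for each ordered pair (a, a'):
a = -3: -3--3=0, -3--1=-2, -3-4=-7, -3-5=-8, -3-7=-10
a = -1: -1--3=2, -1--1=0, -1-4=-5, -1-5=-6, -1-7=-8
a = 4: 4--3=7, 4--1=5, 4-4=0, 4-5=-1, 4-7=-3
a = 5: 5--3=8, 5--1=6, 5-4=1, 5-5=0, 5-7=-2
a = 7: 7--3=10, 7--1=8, 7-4=3, 7-5=2, 7-7=0
Collecting distinct values (and noting 0 appears from a-a):
A - A = {-10, -8, -7, -6, -5, -3, -2, -1, 0, 1, 2, 3, 5, 6, 7, 8, 10}
|A - A| = 17

A - A = {-10, -8, -7, -6, -5, -3, -2, -1, 0, 1, 2, 3, 5, 6, 7, 8, 10}


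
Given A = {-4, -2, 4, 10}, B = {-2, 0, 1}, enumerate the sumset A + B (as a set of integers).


A + B = {a + b : a ∈ A, b ∈ B}.
Enumerate all |A|·|B| = 4·3 = 12 pairs (a, b) and collect distinct sums.
a = -4: -4+-2=-6, -4+0=-4, -4+1=-3
a = -2: -2+-2=-4, -2+0=-2, -2+1=-1
a = 4: 4+-2=2, 4+0=4, 4+1=5
a = 10: 10+-2=8, 10+0=10, 10+1=11
Collecting distinct sums: A + B = {-6, -4, -3, -2, -1, 2, 4, 5, 8, 10, 11}
|A + B| = 11

A + B = {-6, -4, -3, -2, -1, 2, 4, 5, 8, 10, 11}


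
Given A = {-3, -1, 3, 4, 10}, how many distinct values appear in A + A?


A + A = {a + a' : a, a' ∈ A}; |A| = 5.
General bounds: 2|A| - 1 ≤ |A + A| ≤ |A|(|A|+1)/2, i.e. 9 ≤ |A + A| ≤ 15.
Lower bound 2|A|-1 is attained iff A is an arithmetic progression.
Enumerate sums a + a' for a ≤ a' (symmetric, so this suffices):
a = -3: -3+-3=-6, -3+-1=-4, -3+3=0, -3+4=1, -3+10=7
a = -1: -1+-1=-2, -1+3=2, -1+4=3, -1+10=9
a = 3: 3+3=6, 3+4=7, 3+10=13
a = 4: 4+4=8, 4+10=14
a = 10: 10+10=20
Distinct sums: {-6, -4, -2, 0, 1, 2, 3, 6, 7, 8, 9, 13, 14, 20}
|A + A| = 14

|A + A| = 14


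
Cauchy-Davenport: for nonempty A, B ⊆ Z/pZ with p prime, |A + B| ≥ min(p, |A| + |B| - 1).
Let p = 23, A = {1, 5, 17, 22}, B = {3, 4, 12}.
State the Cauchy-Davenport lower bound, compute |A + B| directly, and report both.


Cauchy-Davenport: |A + B| ≥ min(p, |A| + |B| - 1) for A, B nonempty in Z/pZ.
|A| = 4, |B| = 3, p = 23.
CD lower bound = min(23, 4 + 3 - 1) = min(23, 6) = 6.
Compute A + B mod 23 directly:
a = 1: 1+3=4, 1+4=5, 1+12=13
a = 5: 5+3=8, 5+4=9, 5+12=17
a = 17: 17+3=20, 17+4=21, 17+12=6
a = 22: 22+3=2, 22+4=3, 22+12=11
A + B = {2, 3, 4, 5, 6, 8, 9, 11, 13, 17, 20, 21}, so |A + B| = 12.
Verify: 12 ≥ 6? Yes ✓.

CD lower bound = 6, actual |A + B| = 12.


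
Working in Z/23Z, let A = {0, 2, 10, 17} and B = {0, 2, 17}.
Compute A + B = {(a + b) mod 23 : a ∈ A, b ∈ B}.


Work in Z/23Z: reduce every sum a + b modulo 23.
Enumerate all 12 pairs:
a = 0: 0+0=0, 0+2=2, 0+17=17
a = 2: 2+0=2, 2+2=4, 2+17=19
a = 10: 10+0=10, 10+2=12, 10+17=4
a = 17: 17+0=17, 17+2=19, 17+17=11
Distinct residues collected: {0, 2, 4, 10, 11, 12, 17, 19}
|A + B| = 8 (out of 23 total residues).

A + B = {0, 2, 4, 10, 11, 12, 17, 19}


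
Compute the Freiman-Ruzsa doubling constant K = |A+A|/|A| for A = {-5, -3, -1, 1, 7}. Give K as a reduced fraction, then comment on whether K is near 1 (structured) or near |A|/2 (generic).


|A| = 5.
Compute A + A by enumerating all 25 pairs.
A + A = {-10, -8, -6, -4, -2, 0, 2, 4, 6, 8, 14}, so |A + A| = 11.
K = |A + A| / |A| = 11/5 (already in lowest terms) ≈ 2.2000.
Reference: AP of size 5 gives K = 9/5 ≈ 1.8000; a fully generic set of size 5 gives K ≈ 3.0000.

|A| = 5, |A + A| = 11, K = 11/5.


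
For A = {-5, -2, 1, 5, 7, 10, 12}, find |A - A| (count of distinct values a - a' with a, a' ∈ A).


A - A = {a - a' : a, a' ∈ A}; |A| = 7.
Bounds: 2|A|-1 ≤ |A - A| ≤ |A|² - |A| + 1, i.e. 13 ≤ |A - A| ≤ 43.
Note: 0 ∈ A - A always (from a - a). The set is symmetric: if d ∈ A - A then -d ∈ A - A.
Enumerate nonzero differences d = a - a' with a > a' (then include -d):
Positive differences: {2, 3, 4, 5, 6, 7, 9, 10, 11, 12, 14, 15, 17}
Full difference set: {0} ∪ (positive diffs) ∪ (negative diffs).
|A - A| = 1 + 2·13 = 27 (matches direct enumeration: 27).

|A - A| = 27


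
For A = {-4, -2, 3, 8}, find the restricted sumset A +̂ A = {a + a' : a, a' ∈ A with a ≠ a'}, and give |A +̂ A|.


Restricted sumset: A +̂ A = {a + a' : a ∈ A, a' ∈ A, a ≠ a'}.
Equivalently, take A + A and drop any sum 2a that is achievable ONLY as a + a for a ∈ A (i.e. sums representable only with equal summands).
Enumerate pairs (a, a') with a < a' (symmetric, so each unordered pair gives one sum; this covers all a ≠ a'):
  -4 + -2 = -6
  -4 + 3 = -1
  -4 + 8 = 4
  -2 + 3 = 1
  -2 + 8 = 6
  3 + 8 = 11
Collected distinct sums: {-6, -1, 1, 4, 6, 11}
|A +̂ A| = 6
(Reference bound: |A +̂ A| ≥ 2|A| - 3 for |A| ≥ 2, with |A| = 4 giving ≥ 5.)

|A +̂ A| = 6


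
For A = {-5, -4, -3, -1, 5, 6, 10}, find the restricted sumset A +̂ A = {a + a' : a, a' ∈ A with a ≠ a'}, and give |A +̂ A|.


Restricted sumset: A +̂ A = {a + a' : a ∈ A, a' ∈ A, a ≠ a'}.
Equivalently, take A + A and drop any sum 2a that is achievable ONLY as a + a for a ∈ A (i.e. sums representable only with equal summands).
Enumerate pairs (a, a') with a < a' (symmetric, so each unordered pair gives one sum; this covers all a ≠ a'):
  -5 + -4 = -9
  -5 + -3 = -8
  -5 + -1 = -6
  -5 + 5 = 0
  -5 + 6 = 1
  -5 + 10 = 5
  -4 + -3 = -7
  -4 + -1 = -5
  -4 + 5 = 1
  -4 + 6 = 2
  -4 + 10 = 6
  -3 + -1 = -4
  -3 + 5 = 2
  -3 + 6 = 3
  -3 + 10 = 7
  -1 + 5 = 4
  -1 + 6 = 5
  -1 + 10 = 9
  5 + 6 = 11
  5 + 10 = 15
  6 + 10 = 16
Collected distinct sums: {-9, -8, -7, -6, -5, -4, 0, 1, 2, 3, 4, 5, 6, 7, 9, 11, 15, 16}
|A +̂ A| = 18
(Reference bound: |A +̂ A| ≥ 2|A| - 3 for |A| ≥ 2, with |A| = 7 giving ≥ 11.)

|A +̂ A| = 18


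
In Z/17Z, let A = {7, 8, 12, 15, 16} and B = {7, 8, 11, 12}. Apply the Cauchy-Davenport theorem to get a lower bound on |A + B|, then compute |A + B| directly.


Cauchy-Davenport: |A + B| ≥ min(p, |A| + |B| - 1) for A, B nonempty in Z/pZ.
|A| = 5, |B| = 4, p = 17.
CD lower bound = min(17, 5 + 4 - 1) = min(17, 8) = 8.
Compute A + B mod 17 directly:
a = 7: 7+7=14, 7+8=15, 7+11=1, 7+12=2
a = 8: 8+7=15, 8+8=16, 8+11=2, 8+12=3
a = 12: 12+7=2, 12+8=3, 12+11=6, 12+12=7
a = 15: 15+7=5, 15+8=6, 15+11=9, 15+12=10
a = 16: 16+7=6, 16+8=7, 16+11=10, 16+12=11
A + B = {1, 2, 3, 5, 6, 7, 9, 10, 11, 14, 15, 16}, so |A + B| = 12.
Verify: 12 ≥ 8? Yes ✓.

CD lower bound = 8, actual |A + B| = 12.


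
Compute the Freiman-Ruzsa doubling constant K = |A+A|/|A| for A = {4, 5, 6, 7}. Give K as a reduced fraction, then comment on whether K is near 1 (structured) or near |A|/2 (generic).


|A| = 4.
Compute A + A by enumerating all 16 pairs.
A + A = {8, 9, 10, 11, 12, 13, 14}, so |A + A| = 7.
K = |A + A| / |A| = 7/4 (already in lowest terms) ≈ 1.7500.
Reference: AP of size 4 gives K = 7/4 ≈ 1.7500; a fully generic set of size 4 gives K ≈ 2.5000.

|A| = 4, |A + A| = 7, K = 7/4.


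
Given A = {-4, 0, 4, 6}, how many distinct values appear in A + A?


A + A = {a + a' : a, a' ∈ A}; |A| = 4.
General bounds: 2|A| - 1 ≤ |A + A| ≤ |A|(|A|+1)/2, i.e. 7 ≤ |A + A| ≤ 10.
Lower bound 2|A|-1 is attained iff A is an arithmetic progression.
Enumerate sums a + a' for a ≤ a' (symmetric, so this suffices):
a = -4: -4+-4=-8, -4+0=-4, -4+4=0, -4+6=2
a = 0: 0+0=0, 0+4=4, 0+6=6
a = 4: 4+4=8, 4+6=10
a = 6: 6+6=12
Distinct sums: {-8, -4, 0, 2, 4, 6, 8, 10, 12}
|A + A| = 9

|A + A| = 9


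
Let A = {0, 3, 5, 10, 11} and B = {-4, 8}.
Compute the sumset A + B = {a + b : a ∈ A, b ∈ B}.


A + B = {a + b : a ∈ A, b ∈ B}.
Enumerate all |A|·|B| = 5·2 = 10 pairs (a, b) and collect distinct sums.
a = 0: 0+-4=-4, 0+8=8
a = 3: 3+-4=-1, 3+8=11
a = 5: 5+-4=1, 5+8=13
a = 10: 10+-4=6, 10+8=18
a = 11: 11+-4=7, 11+8=19
Collecting distinct sums: A + B = {-4, -1, 1, 6, 7, 8, 11, 13, 18, 19}
|A + B| = 10

A + B = {-4, -1, 1, 6, 7, 8, 11, 13, 18, 19}


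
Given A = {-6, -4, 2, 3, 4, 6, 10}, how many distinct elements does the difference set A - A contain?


A - A = {a - a' : a, a' ∈ A}; |A| = 7.
Bounds: 2|A|-1 ≤ |A - A| ≤ |A|² - |A| + 1, i.e. 13 ≤ |A - A| ≤ 43.
Note: 0 ∈ A - A always (from a - a). The set is symmetric: if d ∈ A - A then -d ∈ A - A.
Enumerate nonzero differences d = a - a' with a > a' (then include -d):
Positive differences: {1, 2, 3, 4, 6, 7, 8, 9, 10, 12, 14, 16}
Full difference set: {0} ∪ (positive diffs) ∪ (negative diffs).
|A - A| = 1 + 2·12 = 25 (matches direct enumeration: 25).

|A - A| = 25


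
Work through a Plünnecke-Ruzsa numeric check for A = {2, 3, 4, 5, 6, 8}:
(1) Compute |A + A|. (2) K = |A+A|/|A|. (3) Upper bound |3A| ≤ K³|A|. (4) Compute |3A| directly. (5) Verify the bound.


|A| = 6.
Step 1: Compute A + A by enumerating all 36 pairs.
A + A = {4, 5, 6, 7, 8, 9, 10, 11, 12, 13, 14, 16}, so |A + A| = 12.
Step 2: Doubling constant K = |A + A|/|A| = 12/6 = 12/6 ≈ 2.0000.
Step 3: Plünnecke-Ruzsa gives |3A| ≤ K³·|A| = (2.0000)³ · 6 ≈ 48.0000.
Step 4: Compute 3A = A + A + A directly by enumerating all triples (a,b,c) ∈ A³; |3A| = 18.
Step 5: Check 18 ≤ 48.0000? Yes ✓.

K = 12/6, Plünnecke-Ruzsa bound K³|A| ≈ 48.0000, |3A| = 18, inequality holds.


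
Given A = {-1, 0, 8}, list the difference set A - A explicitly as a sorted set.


A - A = {a - a' : a, a' ∈ A}.
Compute a - a' for each ordered pair (a, a'):
a = -1: -1--1=0, -1-0=-1, -1-8=-9
a = 0: 0--1=1, 0-0=0, 0-8=-8
a = 8: 8--1=9, 8-0=8, 8-8=0
Collecting distinct values (and noting 0 appears from a-a):
A - A = {-9, -8, -1, 0, 1, 8, 9}
|A - A| = 7

A - A = {-9, -8, -1, 0, 1, 8, 9}


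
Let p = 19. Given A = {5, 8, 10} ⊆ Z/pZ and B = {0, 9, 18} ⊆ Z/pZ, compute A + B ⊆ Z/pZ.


Work in Z/19Z: reduce every sum a + b modulo 19.
Enumerate all 9 pairs:
a = 5: 5+0=5, 5+9=14, 5+18=4
a = 8: 8+0=8, 8+9=17, 8+18=7
a = 10: 10+0=10, 10+9=0, 10+18=9
Distinct residues collected: {0, 4, 5, 7, 8, 9, 10, 14, 17}
|A + B| = 9 (out of 19 total residues).

A + B = {0, 4, 5, 7, 8, 9, 10, 14, 17}


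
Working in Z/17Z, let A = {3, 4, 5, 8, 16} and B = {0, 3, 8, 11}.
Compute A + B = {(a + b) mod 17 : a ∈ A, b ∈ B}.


Work in Z/17Z: reduce every sum a + b modulo 17.
Enumerate all 20 pairs:
a = 3: 3+0=3, 3+3=6, 3+8=11, 3+11=14
a = 4: 4+0=4, 4+3=7, 4+8=12, 4+11=15
a = 5: 5+0=5, 5+3=8, 5+8=13, 5+11=16
a = 8: 8+0=8, 8+3=11, 8+8=16, 8+11=2
a = 16: 16+0=16, 16+3=2, 16+8=7, 16+11=10
Distinct residues collected: {2, 3, 4, 5, 6, 7, 8, 10, 11, 12, 13, 14, 15, 16}
|A + B| = 14 (out of 17 total residues).

A + B = {2, 3, 4, 5, 6, 7, 8, 10, 11, 12, 13, 14, 15, 16}


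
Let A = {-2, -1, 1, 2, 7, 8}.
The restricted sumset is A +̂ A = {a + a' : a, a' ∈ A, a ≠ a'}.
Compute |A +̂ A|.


Restricted sumset: A +̂ A = {a + a' : a ∈ A, a' ∈ A, a ≠ a'}.
Equivalently, take A + A and drop any sum 2a that is achievable ONLY as a + a for a ∈ A (i.e. sums representable only with equal summands).
Enumerate pairs (a, a') with a < a' (symmetric, so each unordered pair gives one sum; this covers all a ≠ a'):
  -2 + -1 = -3
  -2 + 1 = -1
  -2 + 2 = 0
  -2 + 7 = 5
  -2 + 8 = 6
  -1 + 1 = 0
  -1 + 2 = 1
  -1 + 7 = 6
  -1 + 8 = 7
  1 + 2 = 3
  1 + 7 = 8
  1 + 8 = 9
  2 + 7 = 9
  2 + 8 = 10
  7 + 8 = 15
Collected distinct sums: {-3, -1, 0, 1, 3, 5, 6, 7, 8, 9, 10, 15}
|A +̂ A| = 12
(Reference bound: |A +̂ A| ≥ 2|A| - 3 for |A| ≥ 2, with |A| = 6 giving ≥ 9.)

|A +̂ A| = 12


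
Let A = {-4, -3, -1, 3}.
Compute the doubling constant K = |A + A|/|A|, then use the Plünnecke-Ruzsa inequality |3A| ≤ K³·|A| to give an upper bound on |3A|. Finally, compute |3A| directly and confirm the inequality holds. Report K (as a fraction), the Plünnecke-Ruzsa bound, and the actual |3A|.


|A| = 4.
Step 1: Compute A + A by enumerating all 16 pairs.
A + A = {-8, -7, -6, -5, -4, -2, -1, 0, 2, 6}, so |A + A| = 10.
Step 2: Doubling constant K = |A + A|/|A| = 10/4 = 10/4 ≈ 2.5000.
Step 3: Plünnecke-Ruzsa gives |3A| ≤ K³·|A| = (2.5000)³ · 4 ≈ 62.5000.
Step 4: Compute 3A = A + A + A directly by enumerating all triples (a,b,c) ∈ A³; |3A| = 17.
Step 5: Check 17 ≤ 62.5000? Yes ✓.

K = 10/4, Plünnecke-Ruzsa bound K³|A| ≈ 62.5000, |3A| = 17, inequality holds.
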